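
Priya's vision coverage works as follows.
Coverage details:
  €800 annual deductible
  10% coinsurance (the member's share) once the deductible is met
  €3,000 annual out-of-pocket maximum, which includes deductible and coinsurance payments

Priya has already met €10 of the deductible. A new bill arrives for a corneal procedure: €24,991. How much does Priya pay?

Remaining deductible: €800 − €10 = €790.
The remaining €24,201 (= €24,991 − €790) moves to coinsurance.
Member's 10% share of €24,201 is €2,420.10.
So the member owes €790 + €2,420.10 = €3,210.10 before any cap.
That would bring total out-of-pocket to €3,220.10, past the €3,000 cap. The member is capped at €3,000 − €10 = €2,990 on this claim.

€2,990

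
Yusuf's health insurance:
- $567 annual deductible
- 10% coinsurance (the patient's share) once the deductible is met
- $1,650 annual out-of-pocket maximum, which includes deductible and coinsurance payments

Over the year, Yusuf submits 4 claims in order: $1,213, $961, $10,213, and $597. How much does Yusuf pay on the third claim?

Bill 1, $1,213: deductible takes $567, $646 remains; coinsurance $646 × 10% = $64.60. Cost to patient: $631.60. OOP to date $631.60.
Bill 2, $961: deductible met; 10% of $961 = $96.10. Patient owes $96.10 (running OOP $727.70).
Bill 3, $10,213: deductible already satisfied, so patient's share is 10% × $10,213 = $1,021.30. Adding that to $727.70 gives $1,749, past the $1,650 cap; patient pays only $1,650 − $727.70 = $922.30.

$922.30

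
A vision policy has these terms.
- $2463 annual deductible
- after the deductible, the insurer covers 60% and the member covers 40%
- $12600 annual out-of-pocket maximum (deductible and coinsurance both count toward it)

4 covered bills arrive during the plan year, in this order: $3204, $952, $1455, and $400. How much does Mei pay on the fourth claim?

#1 ($3204): $2463 finishes the deductible; $741 goes to coinsurance; 40% of $741 = $296.40. Member owes $2759.40 (running OOP $2759.40).
#2 ($952): 40% coinsurance on $952 = $380.80. Member pays $380.80; OOP now $3140.20.
#3 ($1455): 40% coinsurance on $1455 = $582. Member pays $582; OOP now $3722.20.
#4 ($400): deductible already satisfied, so member's share is 40% × $400 = $160. Member owes $160 (running OOP $3882.20).

$160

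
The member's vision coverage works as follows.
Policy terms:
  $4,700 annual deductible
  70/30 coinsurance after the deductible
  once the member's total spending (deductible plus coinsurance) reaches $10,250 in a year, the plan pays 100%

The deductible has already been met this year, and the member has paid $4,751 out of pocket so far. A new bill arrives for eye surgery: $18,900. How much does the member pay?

With the deductible met, the entire $18,900 is subject to coinsurance.
30% of $18,900 = $5,670 falls to the member.
Adding $5,670 to the $4,751 already spent would give $10,421, which exceeds the $10,250 cap; the member pays just $10,250 − $4,751 = $5,499.

$5,499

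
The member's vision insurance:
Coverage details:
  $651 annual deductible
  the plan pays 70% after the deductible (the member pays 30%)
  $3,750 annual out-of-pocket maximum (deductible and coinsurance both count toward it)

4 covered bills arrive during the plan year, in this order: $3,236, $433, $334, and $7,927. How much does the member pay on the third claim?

#1 ($3,236): deductible takes $651, $2,585 remains; coinsurance $2,585 × 30% = $775.50. Member owes $1,426.50 (running OOP $1,426.50).
#2 ($433): 30% coinsurance on $433 = $129.90. Cost to member: $129.90. OOP to date $1,556.40.
#3 ($334): deductible met; 30% of $334 = $100.20. Member pays $100.20; OOP now $1,656.60.

$100.20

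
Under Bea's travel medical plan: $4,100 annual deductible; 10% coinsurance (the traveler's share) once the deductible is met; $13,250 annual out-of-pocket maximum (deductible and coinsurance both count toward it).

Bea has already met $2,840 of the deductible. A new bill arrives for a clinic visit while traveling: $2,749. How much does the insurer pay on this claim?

Remaining deductible: $4,100 − $2,840 = $1,260.
That leaves $2,749 − $1,260 = $1,489 for coinsurance.
10% of $1,489 = $148.90 falls to the traveler.
Traveler responsibility before any cap: $1,260 + $148.90 = $1,408.90.
Cumulative spending $2,840 + $1,408.90 = $4,248.90 stays under the $13,250 maximum.
Insurer pays the balance: $2,749 − $1,408.90 = $1,340.10.

$1,340.10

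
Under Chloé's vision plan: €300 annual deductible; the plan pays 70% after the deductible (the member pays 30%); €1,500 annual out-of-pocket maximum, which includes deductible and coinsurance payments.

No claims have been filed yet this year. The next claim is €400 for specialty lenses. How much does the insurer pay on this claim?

Deductible not yet touched, so the first €300 of the bill goes to the deductible.
That leaves €400 − €300 = €100 for coinsurance.
Member's 30% share of €100 is €30.
So the member owes €300 + €30 = €330 before any cap.
Total out-of-pocket so far would be €0 + €330 = €330, below the €1,500 cap — no reduction.
The plan picks up €400 − €330 = €70.

€70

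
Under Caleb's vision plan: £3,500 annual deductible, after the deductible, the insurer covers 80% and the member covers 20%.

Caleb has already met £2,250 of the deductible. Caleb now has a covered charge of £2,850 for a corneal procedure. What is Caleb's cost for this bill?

£1,570

£2,250 of the £3,500 deductible is already met, leaving £1,250.
That leaves £2,850 − £1,250 = £1,600 for coinsurance.
Member's 20% share of £1,600 is £320.
So the member owes £1,250 + £320 = £1,570.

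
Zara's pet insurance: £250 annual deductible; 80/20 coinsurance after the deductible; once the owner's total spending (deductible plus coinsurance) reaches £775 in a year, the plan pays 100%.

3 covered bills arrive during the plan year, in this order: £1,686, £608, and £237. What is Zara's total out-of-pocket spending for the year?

£706.20

#1 (£1,686): £250 finishes the deductible; £1,436 goes to coinsurance; coinsurance £1,436 × 20% = £287.20. Owner owes £537.20 (running OOP £537.20).
#2 (£608): deductible already satisfied, so owner's share is 20% × £608 = £121.60. Owner owes £121.60 (running OOP £658.80).
#3 (£237): deductible already satisfied, so owner's share is 20% × £237 = £47.40. Owner pays £47.40; OOP now £706.20.
Summing the owner's payments: £537.20 + £121.60 + £47.40 = £706.20.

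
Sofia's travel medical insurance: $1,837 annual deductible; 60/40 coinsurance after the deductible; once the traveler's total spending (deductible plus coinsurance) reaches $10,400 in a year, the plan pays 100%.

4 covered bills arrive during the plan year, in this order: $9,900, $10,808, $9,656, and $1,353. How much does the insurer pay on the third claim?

Bill 1, $9,900: deductible takes $1,837, $8,063 remains; coinsurance $8,063 × 40% = $3,225.20. Traveler owes $5,062.20 (running OOP $5,062.20). Insurer: $9,900 − $5,062.20 = $4,837.80.
Bill 2, $10,808: 40% coinsurance on $10,808 = $4,323.20. Traveler pays $4,323.20; OOP now $9,385.40. Plan pays $10,808 − $4,323.20 = $6,484.80.
Bill 3, $9,656: 40% coinsurance on $9,656 = $3,862.40. That would push OOP to $13,247.80, over the $10,400 cap, so traveler pays $10,400 − $9,385.40 = $1,014.60. Insurer: $9,656 − $1,014.60 = $8,641.40.

$8,641.40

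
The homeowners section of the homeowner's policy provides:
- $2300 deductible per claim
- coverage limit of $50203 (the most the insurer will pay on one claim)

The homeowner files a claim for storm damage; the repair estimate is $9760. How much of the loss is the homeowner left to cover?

After the deductible, $9760 − $2300 = $7460 remains.
That's under the $50203 cap, so the insurer reimburses the full $7460.
Homeowner's share is the uncovered remainder: $9760 − $7460 = $2300.

$2300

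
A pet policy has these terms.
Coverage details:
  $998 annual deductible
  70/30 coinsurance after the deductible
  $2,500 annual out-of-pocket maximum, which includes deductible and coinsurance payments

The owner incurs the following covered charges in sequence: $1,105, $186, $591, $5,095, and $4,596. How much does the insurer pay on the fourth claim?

$3,858.20

#1 ($1,105): $998 finishes the deductible; $107 goes to coinsurance; owner's 30% is $32.10. Owner owes $1,030.10 (running OOP $1,030.10). Plan pays $1,105 − $1,030.10 = $74.90.
#2 ($186): deductible already satisfied, so owner's share is 30% × $186 = $55.80. Owner pays $55.80; OOP now $1,085.90. Plan pays $186 − $55.80 = $130.20.
#3 ($591): deductible already satisfied, so owner's share is 30% × $591 = $177.30. Owner pays $177.30; OOP now $1,263.20. Insurer: $591 − $177.30 = $413.70.
#4 ($5,095): deductible met; 30% of $5,095 = $1,528.50. OOP would hit $2,791.70 > $2,500, so the cap limits the owner to $2,500 − $1,263.20 = $1,236.80. Plan pays $5,095 − $1,236.80 = $3,858.20.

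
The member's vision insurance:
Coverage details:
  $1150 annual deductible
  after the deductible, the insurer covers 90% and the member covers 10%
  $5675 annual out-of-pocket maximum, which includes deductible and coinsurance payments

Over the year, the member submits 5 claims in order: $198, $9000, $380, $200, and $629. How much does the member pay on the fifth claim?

Claim 1 ($198): entire amount goes to the deductible. Cost to member: $198. OOP to date $198.
Claim 2 ($9000): deductible takes $952, $8048 remains; coinsurance $8048 × 10% = $804.80. Member owes $1756.80 (running OOP $1954.80).
Claim 3 ($380): deductible already satisfied, so member's share is 10% × $380 = $38. Member owes $38 (running OOP $1992.80).
Claim 4 ($200): 10% coinsurance on $200 = $20. Member owes $20 (running OOP $2012.80).
Claim 5 ($629): 10% coinsurance on $629 = $62.90. Member owes $62.90 (running OOP $2075.70).

$62.90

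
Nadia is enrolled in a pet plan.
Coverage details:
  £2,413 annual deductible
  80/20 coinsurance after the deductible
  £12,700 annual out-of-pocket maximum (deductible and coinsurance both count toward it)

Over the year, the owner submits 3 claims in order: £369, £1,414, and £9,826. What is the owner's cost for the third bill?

£2,469.20

#1 (£369): fully absorbed by the deductible. Owner owes £369 (running OOP £369).
#2 (£1,414): all of it applies to the deductible. Cost to owner: £1,414. OOP to date £1,783.
#3 (£9,826): £630 to deductible, leaving £9,196; 20% of £9,196 = £1,839.20. Owner pays £2,469.20; OOP now £4,252.20.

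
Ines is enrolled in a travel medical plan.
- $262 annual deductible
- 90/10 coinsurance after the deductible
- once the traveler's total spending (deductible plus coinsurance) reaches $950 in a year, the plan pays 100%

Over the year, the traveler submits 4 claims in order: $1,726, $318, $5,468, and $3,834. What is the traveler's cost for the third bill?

Claim 1 — $1,726: $262 finishes the deductible; $1,464 goes to coinsurance; traveler's 10% is $146.40. Cost to traveler: $408.40. OOP to date $408.40.
Claim 2 — $318: deductible already satisfied, so traveler's share is 10% × $318 = $31.80. Traveler pays $31.80; OOP now $440.20.
Claim 3 — $5,468: 10% coinsurance on $5,468 = $546.80. Adding that to $440.20 gives $987, past the $950 cap; traveler pays only $950 − $440.20 = $509.80.

$509.80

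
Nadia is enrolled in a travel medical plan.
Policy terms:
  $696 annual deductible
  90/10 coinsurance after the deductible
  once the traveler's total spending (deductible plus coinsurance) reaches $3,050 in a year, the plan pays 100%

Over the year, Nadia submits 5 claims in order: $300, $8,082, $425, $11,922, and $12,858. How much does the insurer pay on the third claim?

Claim 1 — $300: fully absorbed by the deductible. Traveler pays $300; OOP now $300. Insurer: $300 − $300 = $0.
Claim 2 — $8,082: $396 to deductible, leaving $7,686; traveler's 10% is $768.60. Cost to traveler: $1,164.60. OOP to date $1,464.60. Insurer: $8,082 − $1,164.60 = $6,917.40.
Claim 3 — $425: deductible already satisfied, so traveler's share is 10% × $425 = $42.50. Traveler pays $42.50; OOP now $1,507.10. Insurer: $425 − $42.50 = $382.50.

$382.50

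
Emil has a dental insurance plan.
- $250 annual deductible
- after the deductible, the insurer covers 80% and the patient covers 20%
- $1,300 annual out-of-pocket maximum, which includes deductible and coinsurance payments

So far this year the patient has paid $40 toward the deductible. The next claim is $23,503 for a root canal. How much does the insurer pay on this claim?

$22,243

Deductible still to meet: $250 − $40 = $210.
The remaining $23,293 (= $23,503 − $210) moves to coinsurance.
20% of $23,293 = $4,658.60 falls to the patient.
Patient responsibility before any cap: $210 + $4,658.60 = $4,868.60.
Year-to-date out-of-pocket would reach $40 + $4,868.60 = $4,908.60, above the $1,300 maximum, so the patient pays only $1,300 − $40 = $1,260.
The plan picks up $23,503 − $1,260 = $22,243.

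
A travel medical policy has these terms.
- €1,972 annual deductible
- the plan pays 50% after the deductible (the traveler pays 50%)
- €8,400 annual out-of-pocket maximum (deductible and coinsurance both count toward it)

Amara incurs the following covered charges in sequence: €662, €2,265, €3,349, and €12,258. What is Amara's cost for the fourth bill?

Claim 1 (€662): fully absorbed by the deductible. Traveler owes €662 (running OOP €662).
Claim 2 (€2,265): deductible takes €1,310, €955 remains; 50% of €955 = €477.50. Cost to traveler: €1,787.50. OOP to date €2,449.50.
Claim 3 (€3,349): deductible met; 50% of €3,349 = €1,674.50. Traveler pays €1,674.50; OOP now €4,124.
Claim 4 (€12,258): deductible already satisfied, so traveler's share is 50% × €12,258 = €6,129. OOP would hit €10,253 > €8,400, so the cap limits the traveler to €8,400 − €4,124 = €4,276.

€4,276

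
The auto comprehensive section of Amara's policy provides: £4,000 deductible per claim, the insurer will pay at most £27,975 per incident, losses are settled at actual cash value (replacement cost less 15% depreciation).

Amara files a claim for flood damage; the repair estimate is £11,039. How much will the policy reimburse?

£5,383.15

Depreciate 15%: the covered value is £11,039 × 0.85 = £9,383.15.
After the deductible, £9,383.15 − £4,000 = £5,383.15 remains.
£5,383.15 is within the £27,975 limit, so the insurer pays £5,383.15.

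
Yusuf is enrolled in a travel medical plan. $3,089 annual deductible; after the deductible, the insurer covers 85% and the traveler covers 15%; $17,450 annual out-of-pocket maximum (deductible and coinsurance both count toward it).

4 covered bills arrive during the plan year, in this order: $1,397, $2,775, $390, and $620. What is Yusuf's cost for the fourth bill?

#1 ($1,397): entire amount goes to the deductible. Cost to traveler: $1,397. OOP to date $1,397.
#2 ($2,775): $1,692 to deductible, leaving $1,083; traveler's 15% is $162.45. Traveler owes $1,854.45 (running OOP $3,251.45).
#3 ($390): deductible already satisfied, so traveler's share is 15% × $390 = $58.50. Traveler pays $58.50; OOP now $3,309.95.
#4 ($620): deductible already satisfied, so traveler's share is 15% × $620 = $93. Traveler pays $93; OOP now $3,402.95.

$93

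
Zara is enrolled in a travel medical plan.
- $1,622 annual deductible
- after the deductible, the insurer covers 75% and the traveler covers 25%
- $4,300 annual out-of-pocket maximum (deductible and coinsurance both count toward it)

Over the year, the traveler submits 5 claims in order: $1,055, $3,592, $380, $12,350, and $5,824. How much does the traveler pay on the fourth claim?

Claim 1 — $1,055: all of it applies to the deductible. Cost to traveler: $1,055. OOP to date $1,055.
Claim 2 — $3,592: $567 to deductible, leaving $3,025; 25% of $3,025 = $756.25. Traveler owes $1,323.25 (running OOP $2,378.25).
Claim 3 — $380: deductible already satisfied, so traveler's share is 25% × $380 = $95. Cost to traveler: $95. OOP to date $2,473.25.
Claim 4 — $12,350: 25% coinsurance on $12,350 = $3,087.50. That would push OOP to $5,560.75, over the $4,300 cap, so traveler pays $4,300 − $2,473.25 = $1,826.75.

$1,826.75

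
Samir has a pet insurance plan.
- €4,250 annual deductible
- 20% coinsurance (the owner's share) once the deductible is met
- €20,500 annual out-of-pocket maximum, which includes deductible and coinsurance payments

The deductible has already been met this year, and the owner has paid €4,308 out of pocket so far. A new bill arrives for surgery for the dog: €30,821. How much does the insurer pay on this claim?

€24,656.80

With the deductible met, the entire €30,821 is subject to coinsurance.
Owner's 20% share of €30,821 is €6,164.20.
Year-to-date out-of-pocket becomes €4,308 + €6,164.20 = €10,472.20, still under the €20,500 maximum, so no cap applies.
The plan picks up €30,821 − €6,164.20 = €24,656.80.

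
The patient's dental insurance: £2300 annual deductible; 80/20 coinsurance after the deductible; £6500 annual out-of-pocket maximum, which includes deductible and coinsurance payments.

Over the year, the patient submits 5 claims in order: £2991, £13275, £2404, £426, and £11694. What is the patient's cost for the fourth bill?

£85.20

Claim 1 (£2991): £2300 to deductible, leaving £691; patient's 20% is £138.20. Patient pays £2438.20; OOP now £2438.20.
Claim 2 (£13275): 20% coinsurance on £13275 = £2655. Patient pays £2655; OOP now £5093.20.
Claim 3 (£2404): 20% coinsurance on £2404 = £480.80. Cost to patient: £480.80. OOP to date £5574.
Claim 4 (£426): 20% coinsurance on £426 = £85.20. Patient pays £85.20; OOP now £5659.20.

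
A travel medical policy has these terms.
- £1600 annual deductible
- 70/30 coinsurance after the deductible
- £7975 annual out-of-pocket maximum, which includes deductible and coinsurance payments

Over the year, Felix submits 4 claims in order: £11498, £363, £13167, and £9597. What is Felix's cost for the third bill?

#1 (£11498): £1600 to deductible, leaving £9898; traveler's 30% is £2969.40. Traveler pays £4569.40; OOP now £4569.40.
#2 (£363): 30% coinsurance on £363 = £108.90. Traveler owes £108.90 (running OOP £4678.30).
#3 (£13167): 30% coinsurance on £13167 = £3950.10. Adding that to £4678.30 gives £8628.40, past the £7975 cap; traveler pays only £7975 − £4678.30 = £3296.70.

£3296.70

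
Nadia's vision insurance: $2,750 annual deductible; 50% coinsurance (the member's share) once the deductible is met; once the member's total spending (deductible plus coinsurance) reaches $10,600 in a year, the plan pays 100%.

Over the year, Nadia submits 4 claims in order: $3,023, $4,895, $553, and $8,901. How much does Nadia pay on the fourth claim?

$4,450.50

Claim 1 ($3,023): $2,750 finishes the deductible; $273 goes to coinsurance; 50% of $273 = $136.50. Member pays $2,886.50; OOP now $2,886.50.
Claim 2 ($4,895): deductible already satisfied, so member's share is 50% × $4,895 = $2,447.50. Member pays $2,447.50; OOP now $5,334.
Claim 3 ($553): deductible met; 50% of $553 = $276.50. Member owes $276.50 (running OOP $5,610.50).
Claim 4 ($8,901): 50% coinsurance on $8,901 = $4,450.50. Cost to member: $4,450.50. OOP to date $10,061.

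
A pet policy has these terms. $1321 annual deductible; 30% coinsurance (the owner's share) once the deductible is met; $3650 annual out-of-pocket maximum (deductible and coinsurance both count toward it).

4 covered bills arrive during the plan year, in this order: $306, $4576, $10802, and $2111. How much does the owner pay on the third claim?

$1260.70

Claim 1 — $306: fully absorbed by the deductible. Owner pays $306; OOP now $306.
Claim 2 — $4576: deductible takes $1015, $3561 remains; coinsurance $3561 × 30% = $1068.30. Owner owes $2083.30 (running OOP $2389.30).
Claim 3 — $10802: 30% coinsurance on $10802 = $3240.60. That would push OOP to $5629.90, over the $3650 cap, so owner pays $3650 − $2389.30 = $1260.70.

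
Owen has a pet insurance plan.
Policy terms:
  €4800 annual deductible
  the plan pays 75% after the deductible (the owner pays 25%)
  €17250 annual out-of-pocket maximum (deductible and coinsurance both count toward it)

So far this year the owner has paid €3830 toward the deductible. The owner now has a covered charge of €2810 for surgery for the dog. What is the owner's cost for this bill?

€1430

Deductible still to meet: €4800 − €3830 = €970.
That leaves €2810 − €970 = €1840 for coinsurance.
Owner's 25% share of €1840 is €460.
Owner responsibility before any cap: €970 + €460 = €1430.
Cumulative spending €3830 + €1430 = €5260 stays under the €17250 maximum.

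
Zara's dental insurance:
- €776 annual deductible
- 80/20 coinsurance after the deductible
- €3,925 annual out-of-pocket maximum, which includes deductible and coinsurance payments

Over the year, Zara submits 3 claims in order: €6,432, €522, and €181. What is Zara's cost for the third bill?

#1 (€6,432): €776 finishes the deductible; €5,656 goes to coinsurance; 20% of €5,656 = €1,131.20. Patient owes €1,907.20 (running OOP €1,907.20).
#2 (€522): deductible already satisfied, so patient's share is 20% × €522 = €104.40. Cost to patient: €104.40. OOP to date €2,011.60.
#3 (€181): deductible met; 20% of €181 = €36.20. Patient pays €36.20; OOP now €2,047.80.

€36.20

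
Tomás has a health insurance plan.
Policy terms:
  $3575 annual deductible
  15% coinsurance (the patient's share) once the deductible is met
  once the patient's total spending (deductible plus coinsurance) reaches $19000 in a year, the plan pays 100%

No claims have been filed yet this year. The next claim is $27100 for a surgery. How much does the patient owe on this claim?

$7103.75

Nothing has been paid toward the $3575 deductible, so the first $3575 of this charge is applied there.
That leaves $27100 − $3575 = $23525 for coinsurance.
15% of $23525 = $3528.75 falls to the patient.
Patient responsibility before any cap: $3575 + $3528.75 = $7103.75.
Year-to-date out-of-pocket becomes $0 + $7103.75 = $7103.75, still under the $19000 maximum, so no cap applies.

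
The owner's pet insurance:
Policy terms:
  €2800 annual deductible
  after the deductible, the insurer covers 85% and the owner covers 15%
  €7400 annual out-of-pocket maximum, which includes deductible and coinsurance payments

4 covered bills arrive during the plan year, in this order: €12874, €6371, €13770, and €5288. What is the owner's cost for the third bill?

Bill 1, €12874: deductible takes €2800, €10074 remains; 15% of €10074 = €1511.10. Owner pays €4311.10; OOP now €4311.10.
Bill 2, €6371: deductible met; 15% of €6371 = €955.65. Cost to owner: €955.65. OOP to date €5266.75.
Bill 3, €13770: 15% coinsurance on €13770 = €2065.50. Owner owes €2065.50 (running OOP €7332.25).

€2065.50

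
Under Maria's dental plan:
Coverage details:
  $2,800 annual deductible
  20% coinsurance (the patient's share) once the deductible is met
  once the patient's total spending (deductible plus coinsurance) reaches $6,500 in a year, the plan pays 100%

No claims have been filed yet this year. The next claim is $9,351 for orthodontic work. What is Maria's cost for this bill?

Deductible not yet touched, so the first $2,800 of the bill goes to the deductible.
After the $2,800 deductible portion, $9,351 − $2,800 = $6,551 is subject to coinsurance.
Patient's 20% share of $6,551 is $1,310.20.
So the patient owes $2,800 + $1,310.20 = $4,110.20 before any cap.
Total out-of-pocket so far would be $0 + $4,110.20 = $4,110.20, below the $6,500 cap — no reduction.

$4,110.20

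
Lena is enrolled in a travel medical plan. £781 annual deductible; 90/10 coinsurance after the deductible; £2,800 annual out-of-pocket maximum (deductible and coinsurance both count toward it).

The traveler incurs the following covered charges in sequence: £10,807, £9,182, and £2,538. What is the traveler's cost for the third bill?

£98.20

#1 (£10,807): £781 to deductible, leaving £10,026; coinsurance £10,026 × 10% = £1,002.60. Traveler owes £1,783.60 (running OOP £1,783.60).
#2 (£9,182): 10% coinsurance on £9,182 = £918.20. Traveler pays £918.20; OOP now £2,701.80.
#3 (£2,538): deductible met; 10% of £2,538 = £253.80. Adding that to £2,701.80 gives £2,955.60, past the £2,800 cap; traveler pays only £2,800 − £2,701.80 = £98.20.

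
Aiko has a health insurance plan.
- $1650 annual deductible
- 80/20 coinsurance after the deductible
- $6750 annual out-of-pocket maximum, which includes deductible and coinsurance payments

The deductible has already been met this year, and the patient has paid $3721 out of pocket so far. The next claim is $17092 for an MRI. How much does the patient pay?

$3029

With the deductible met, the entire $17092 is subject to coinsurance.
Patient's 20% share of $17092 is $3418.40.
That would bring total out-of-pocket to $7139.40, past the $6750 cap. The patient is capped at $6750 − $3721 = $3029 on this claim.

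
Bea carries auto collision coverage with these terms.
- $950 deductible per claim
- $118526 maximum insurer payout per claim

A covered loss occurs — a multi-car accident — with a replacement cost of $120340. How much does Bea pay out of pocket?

$1814

Less the $950 deductible: $120340 − $950 = $119390.
$119390 exceeds the $118526 limit, so the insurer pays the limit: $118526.
The driver bears the rest of the original loss: $120340 − $118526 = $1814.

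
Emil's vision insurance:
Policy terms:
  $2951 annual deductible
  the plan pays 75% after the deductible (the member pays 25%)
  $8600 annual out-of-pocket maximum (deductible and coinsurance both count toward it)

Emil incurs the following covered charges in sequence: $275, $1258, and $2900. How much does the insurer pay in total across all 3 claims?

$1111.50

Bill 1, $275: all of it applies to the deductible. Member owes $275 (running OOP $275). Insurer: $275 − $275 = $0.
Bill 2, $1258: all of it applies to the deductible. Member pays $1258; OOP now $1533. Plan pays $1258 − $1258 = $0.
Bill 3, $2900: deductible takes $1418, $1482 remains; member's 25% is $370.50. Cost to member: $1788.50. OOP to date $3321.50. Insurer: $2900 − $1788.50 = $1111.50.
Insurer total = bills − member's total = $4433 − $3321.50 = $1111.50.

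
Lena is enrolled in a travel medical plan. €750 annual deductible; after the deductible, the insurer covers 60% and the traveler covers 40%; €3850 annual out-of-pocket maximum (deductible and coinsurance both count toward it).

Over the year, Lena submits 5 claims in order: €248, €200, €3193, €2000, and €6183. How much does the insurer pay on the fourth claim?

€1200

Claim 1 (€248): entire amount goes to the deductible. Traveler pays €248; OOP now €248. Plan pays €248 − €248 = €0.
Claim 2 (€200): all of it applies to the deductible. Cost to traveler: €200. OOP to date €448. Plan pays €200 − €200 = €0.
Claim 3 (€3193): deductible takes €302, €2891 remains; coinsurance €2891 × 40% = €1156.40. Cost to traveler: €1458.40. OOP to date €1906.40. Insurer: €3193 − €1458.40 = €1734.60.
Claim 4 (€2000): deductible already satisfied, so traveler's share is 40% × €2000 = €800. Traveler owes €800 (running OOP €2706.40). Plan pays €2000 − €800 = €1200.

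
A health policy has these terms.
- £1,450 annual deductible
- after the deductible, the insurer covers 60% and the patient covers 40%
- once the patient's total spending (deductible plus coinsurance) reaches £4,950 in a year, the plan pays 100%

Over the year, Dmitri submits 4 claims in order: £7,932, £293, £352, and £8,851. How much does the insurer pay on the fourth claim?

£8,201.80

#1 (£7,932): £1,450 finishes the deductible; £6,482 goes to coinsurance; patient's 40% is £2,592.80. Patient pays £4,042.80; OOP now £4,042.80. Plan pays £7,932 − £4,042.80 = £3,889.20.
#2 (£293): deductible met; 40% of £293 = £117.20. Patient owes £117.20 (running OOP £4,160). Plan pays £293 − £117.20 = £175.80.
#3 (£352): deductible met; 40% of £352 = £140.80. Patient owes £140.80 (running OOP £4,300.80). Insurer: £352 − £140.80 = £211.20.
#4 (£8,851): deductible already satisfied, so patient's share is 40% × £8,851 = £3,540.40. That would push OOP to £7,841.20, over the £4,950 cap, so patient pays £4,950 − £4,300.80 = £649.20. Plan pays £8,851 − £649.20 = £8,201.80.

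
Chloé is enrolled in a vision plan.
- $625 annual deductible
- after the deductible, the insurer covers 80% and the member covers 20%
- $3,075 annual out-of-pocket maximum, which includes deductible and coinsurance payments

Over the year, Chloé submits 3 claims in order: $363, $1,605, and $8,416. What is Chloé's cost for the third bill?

$1,683.20

Bill 1, $363: fully absorbed by the deductible. Cost to member: $363. OOP to date $363.
Bill 2, $1,605: deductible takes $262, $1,343 remains; 20% of $1,343 = $268.60. Cost to member: $530.60. OOP to date $893.60.
Bill 3, $8,416: 20% coinsurance on $8,416 = $1,683.20. Member owes $1,683.20 (running OOP $2,576.80).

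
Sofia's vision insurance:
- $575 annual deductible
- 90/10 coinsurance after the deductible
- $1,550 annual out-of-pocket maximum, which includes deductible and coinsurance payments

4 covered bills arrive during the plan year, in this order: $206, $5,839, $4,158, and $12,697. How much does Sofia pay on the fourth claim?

$12.20

Claim 1 — $206: entire amount goes to the deductible. Cost to member: $206. OOP to date $206.
Claim 2 — $5,839: $369 finishes the deductible; $5,470 goes to coinsurance; 10% of $5,470 = $547. Cost to member: $916. OOP to date $1,122.
Claim 3 — $4,158: deductible met; 10% of $4,158 = $415.80. Member pays $415.80; OOP now $1,537.80.
Claim 4 — $12,697: 10% coinsurance on $12,697 = $1,269.70. OOP would hit $2,807.50 > $1,550, so the cap limits the member to $1,550 − $1,537.80 = $12.20.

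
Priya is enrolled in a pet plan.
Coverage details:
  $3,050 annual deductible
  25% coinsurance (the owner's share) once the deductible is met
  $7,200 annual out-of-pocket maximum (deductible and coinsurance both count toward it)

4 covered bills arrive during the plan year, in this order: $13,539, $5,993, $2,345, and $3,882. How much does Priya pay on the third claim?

#1 ($13,539): $3,050 to deductible, leaving $10,489; owner's 25% is $2,622.25. Owner pays $5,672.25; OOP now $5,672.25.
#2 ($5,993): deductible met; 25% of $5,993 = $1,498.25. Owner pays $1,498.25; OOP now $7,170.50.
#3 ($2,345): 25% coinsurance on $2,345 = $586.25. That would push OOP to $7,756.75, over the $7,200 cap, so owner pays $7,200 − $7,170.50 = $29.50.

$29.50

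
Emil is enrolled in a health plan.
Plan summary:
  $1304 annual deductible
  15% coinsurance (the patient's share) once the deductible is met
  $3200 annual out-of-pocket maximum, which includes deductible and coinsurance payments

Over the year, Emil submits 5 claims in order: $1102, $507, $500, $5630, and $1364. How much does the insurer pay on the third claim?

#1 ($1102): entire amount goes to the deductible. Patient pays $1102; OOP now $1102. Insurer: $1102 − $1102 = $0.
#2 ($507): deductible takes $202, $305 remains; 15% of $305 = $45.75. Patient owes $247.75 (running OOP $1349.75). Plan pays $507 − $247.75 = $259.25.
#3 ($500): deductible met; 15% of $500 = $75. Patient pays $75; OOP now $1424.75. Plan pays $500 − $75 = $425.

$425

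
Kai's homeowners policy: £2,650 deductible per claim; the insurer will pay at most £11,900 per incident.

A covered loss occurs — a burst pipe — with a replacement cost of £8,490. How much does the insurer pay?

Less the £2,650 deductible: £8,490 − £2,650 = £5,840.
That's under the £11,900 cap, so the insurer reimburses the full £5,840.

£5,840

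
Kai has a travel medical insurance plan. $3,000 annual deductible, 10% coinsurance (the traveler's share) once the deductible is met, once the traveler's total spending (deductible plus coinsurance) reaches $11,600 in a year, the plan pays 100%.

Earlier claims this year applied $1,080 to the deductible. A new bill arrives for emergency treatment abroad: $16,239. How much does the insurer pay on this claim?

$1,080 of the $3,000 deductible is already met, leaving $1,920.
After the $1,920 deductible portion, $16,239 − $1,920 = $14,319 is subject to coinsurance.
Coinsurance: $14,319 × 10% = $1,431.90.
So the traveler owes $1,920 + $1,431.90 = $3,351.90 before any cap.
Total out-of-pocket so far would be $1,080 + $3,351.90 = $4,431.90, below the $11,600 cap — no reduction.
The insurer covers the remainder: $16,239 − $3,351.90 = $12,887.10.

$12,887.10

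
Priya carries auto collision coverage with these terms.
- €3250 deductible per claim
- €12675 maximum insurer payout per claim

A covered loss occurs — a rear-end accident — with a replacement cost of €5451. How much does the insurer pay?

€2201

After the deductible, €5451 − €3250 = €2201 remains.
That's under the €12675 cap, so the insurer reimburses the full €2201.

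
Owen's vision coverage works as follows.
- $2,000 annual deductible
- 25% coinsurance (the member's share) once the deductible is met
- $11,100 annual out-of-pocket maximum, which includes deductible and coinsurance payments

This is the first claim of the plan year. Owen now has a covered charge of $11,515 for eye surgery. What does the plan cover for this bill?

$7,136.25

The full $2,000 deductible is still open; $2,000 of this bill applies to it.
The remaining $9,515 (= $11,515 − $2,000) moves to coinsurance.
25% of $9,515 = $2,378.75 falls to the member.
So the member owes $2,000 + $2,378.75 = $4,378.75 before any cap.
Year-to-date out-of-pocket becomes $0 + $4,378.75 = $4,378.75, still under the $11,100 maximum, so no cap applies.
The insurer covers the remainder: $11,515 − $4,378.75 = $7,136.25.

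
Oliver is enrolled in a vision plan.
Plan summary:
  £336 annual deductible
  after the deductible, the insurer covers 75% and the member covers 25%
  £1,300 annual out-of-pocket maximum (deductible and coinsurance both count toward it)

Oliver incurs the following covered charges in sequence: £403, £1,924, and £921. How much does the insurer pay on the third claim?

£690.75

Claim 1 (£403): £336 finishes the deductible; £67 goes to coinsurance; 25% of £67 = £16.75. Member owes £352.75 (running OOP £352.75). Plan pays £403 − £352.75 = £50.25.
Claim 2 (£1,924): deductible already satisfied, so member's share is 25% × £1,924 = £481. Cost to member: £481. OOP to date £833.75. Insurer: £1,924 − £481 = £1,443.
Claim 3 (£921): deductible met; 25% of £921 = £230.25. Member pays £230.25; OOP now £1,064. Insurer: £921 − £230.25 = £690.75.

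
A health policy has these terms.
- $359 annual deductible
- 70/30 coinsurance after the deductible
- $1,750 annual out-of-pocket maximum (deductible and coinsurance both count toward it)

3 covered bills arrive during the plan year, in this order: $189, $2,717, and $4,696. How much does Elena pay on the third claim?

$626.90

#1 ($189): fully absorbed by the deductible. Cost to patient: $189. OOP to date $189.
#2 ($2,717): deductible takes $170, $2,547 remains; 30% of $2,547 = $764.10. Patient owes $934.10 (running OOP $1,123.10).
#3 ($4,696): 30% coinsurance on $4,696 = $1,408.80. That would push OOP to $2,531.90, over the $1,750 cap, so patient pays $1,750 − $1,123.10 = $626.90.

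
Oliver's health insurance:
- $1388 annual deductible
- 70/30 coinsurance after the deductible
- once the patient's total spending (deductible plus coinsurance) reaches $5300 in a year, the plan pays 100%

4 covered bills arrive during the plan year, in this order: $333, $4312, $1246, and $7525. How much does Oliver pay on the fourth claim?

$2257.50

Bill 1, $333: all of it applies to the deductible. Patient pays $333; OOP now $333.
Bill 2, $4312: deductible takes $1055, $3257 remains; coinsurance $3257 × 30% = $977.10. Patient owes $2032.10 (running OOP $2365.10).
Bill 3, $1246: deductible already satisfied, so patient's share is 30% × $1246 = $373.80. Patient owes $373.80 (running OOP $2738.90).
Bill 4, $7525: deductible met; 30% of $7525 = $2257.50. Patient owes $2257.50 (running OOP $4996.40).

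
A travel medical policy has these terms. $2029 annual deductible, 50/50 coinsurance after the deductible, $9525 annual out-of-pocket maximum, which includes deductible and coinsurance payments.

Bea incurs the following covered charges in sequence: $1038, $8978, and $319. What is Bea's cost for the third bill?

Bill 1, $1038: all of it applies to the deductible. Cost to traveler: $1038. OOP to date $1038.
Bill 2, $8978: deductible takes $991, $7987 remains; 50% of $7987 = $3993.50. Traveler owes $4984.50 (running OOP $6022.50).
Bill 3, $319: deductible met; 50% of $319 = $159.50. Cost to traveler: $159.50. OOP to date $6182.

$159.50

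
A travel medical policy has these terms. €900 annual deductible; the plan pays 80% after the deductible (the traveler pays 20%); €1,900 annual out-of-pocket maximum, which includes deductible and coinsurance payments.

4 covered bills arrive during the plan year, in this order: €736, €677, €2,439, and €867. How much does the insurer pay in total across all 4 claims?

Claim 1 (€736): entire amount goes to the deductible. Traveler pays €736; OOP now €736. Plan pays €736 − €736 = €0.
Claim 2 (€677): €164 finishes the deductible; €513 goes to coinsurance; traveler's 20% is €102.60. Traveler pays €266.60; OOP now €1,002.60. Plan pays €677 − €266.60 = €410.40.
Claim 3 (€2,439): 20% coinsurance on €2,439 = €487.80. Traveler pays €487.80; OOP now €1,490.40. Plan pays €2,439 − €487.80 = €1,951.20.
Claim 4 (€867): deductible already satisfied, so traveler's share is 20% × €867 = €173.40. Traveler pays €173.40; OOP now €1,663.80. Plan pays €867 − €173.40 = €693.60.
Insurer total: €0 + €410.40 + €1,951.20 + €693.60 = €3,055.20.

€3,055.20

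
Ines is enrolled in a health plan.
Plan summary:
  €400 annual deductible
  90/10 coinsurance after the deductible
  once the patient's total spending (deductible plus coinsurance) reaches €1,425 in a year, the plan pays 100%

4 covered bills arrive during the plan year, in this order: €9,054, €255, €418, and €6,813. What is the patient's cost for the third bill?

Claim 1 (€9,054): deductible takes €400, €8,654 remains; 10% of €8,654 = €865.40. Cost to patient: €1,265.40. OOP to date €1,265.40.
Claim 2 (€255): 10% coinsurance on €255 = €25.50. Cost to patient: €25.50. OOP to date €1,290.90.
Claim 3 (€418): 10% coinsurance on €418 = €41.80. Patient pays €41.80; OOP now €1,332.70.

€41.80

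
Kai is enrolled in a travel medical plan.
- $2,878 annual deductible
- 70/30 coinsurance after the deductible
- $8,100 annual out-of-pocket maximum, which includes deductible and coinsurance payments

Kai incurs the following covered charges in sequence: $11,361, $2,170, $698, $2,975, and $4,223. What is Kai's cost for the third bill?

Claim 1 ($11,361): $2,878 finishes the deductible; $8,483 goes to coinsurance; coinsurance $8,483 × 30% = $2,544.90. Traveler owes $5,422.90 (running OOP $5,422.90).
Claim 2 ($2,170): deductible already satisfied, so traveler's share is 30% × $2,170 = $651. Cost to traveler: $651. OOP to date $6,073.90.
Claim 3 ($698): deductible met; 30% of $698 = $209.40. Cost to traveler: $209.40. OOP to date $6,283.30.

$209.40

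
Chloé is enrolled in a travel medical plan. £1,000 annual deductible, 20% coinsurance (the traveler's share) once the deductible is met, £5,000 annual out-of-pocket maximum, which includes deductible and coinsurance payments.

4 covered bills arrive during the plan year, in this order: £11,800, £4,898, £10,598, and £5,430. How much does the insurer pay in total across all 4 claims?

Claim 1 (£11,800): £1,000 to deductible, leaving £10,800; traveler's 20% is £2,160. Traveler owes £3,160 (running OOP £3,160). Insurer: £11,800 − £3,160 = £8,640.
Claim 2 (£4,898): 20% coinsurance on £4,898 = £979.60. Traveler owes £979.60 (running OOP £4,139.60). Insurer: £4,898 − £979.60 = £3,918.40.
Claim 3 (£10,598): 20% coinsurance on £10,598 = £2,119.60. Adding that to £4,139.60 gives £6,259.20, past the £5,000 cap; traveler pays only £5,000 − £4,139.60 = £860.40. Insurer: £10,598 − £860.40 = £9,737.60.
Claim 4 (£5,430): deductible met; 20% of £5,430 = £1,086. Adding that to £5,000 gives £6,086, past the £5,000 cap; traveler pays only £5,000 − £5,000 = £0. Plan pays £5,430 − £0 = £5,430.
Insurer total: £8,640 + £3,918.40 + £9,737.60 + £5,430 = £27,726.

£27,726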